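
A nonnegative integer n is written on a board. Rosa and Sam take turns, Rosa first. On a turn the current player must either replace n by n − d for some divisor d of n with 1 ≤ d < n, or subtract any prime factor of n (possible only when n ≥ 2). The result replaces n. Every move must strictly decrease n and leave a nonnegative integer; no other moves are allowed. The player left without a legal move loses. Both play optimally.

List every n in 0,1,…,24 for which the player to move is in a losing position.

0, 1, 4, 9, 14, 20

Positions with no move are L. A position that does have a move is losing for the player to move precisely when every available move leads to a winning position for the opponent. Fill in the labels:
n=0: no move → L
n=1: no move → L
n=2: reaches L-position 0 → W
n=3: reaches L-position 0 → W
n=4: only reaches 2(W), 3(W), all W → L
n=5: reaches L-position 0 → W
n=6: reaches L-position 4 → W
n=7: reaches L-position 0 → W
n=8: reaches L-position 4 → W
n=9: only reaches 6(W), 8(W), all W → L
n=10: reaches L-position 9 → W
n=11: reaches L-position 0 → W
n=12: reaches L-position 9 → W
n=13: reaches L-position 0 → W
n=14: only reaches 7(W), 12(W), 13(W), all W → L
n=15: reaches L-position 14 → W
n=16: reaches L-position 14 → W
n=17: reaches L-position 0 → W
n=18: reaches L-position 9 → W
n=19: reaches L-position 0 → W
n=20: only reaches 10(W), 15(W), 16(W), 18(W), 19(W), all W → L
n=21: reaches L-position 14 → W
n=22: reaches L-position 20 → W
n=23: reaches L-position 0 → W
n=24: reaches L-position 20 → W
Reading off the rows marked L gives the requested list; there are 6 such values of n.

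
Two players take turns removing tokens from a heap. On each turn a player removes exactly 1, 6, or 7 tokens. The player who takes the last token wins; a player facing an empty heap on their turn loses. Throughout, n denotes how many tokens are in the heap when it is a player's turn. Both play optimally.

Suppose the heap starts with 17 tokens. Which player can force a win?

The first player wins.

Use the standard recursion: the mover loses at a terminal position; elsewhere, the mover wins exactly when some move hands the opponent an L position.
n=0: no move → L
n=1: can move to 0, which is L ⇒ W
n=2: the only move is to 1(W), a W ⇒ L
n=3: can move to 2, which is L ⇒ W
n=4: the only move is to 3(W), a W ⇒ L
n=5: can move to 4, which is L ⇒ W
n=6: can move to 0, which is L ⇒ W
n=7: can move to 0, which is L ⇒ W
n=8: can move to 2, which is L ⇒ W
n=9: can move to 2, which is L ⇒ W
n=10: can move to 4, which is L ⇒ W
n=11: can move to 4, which is L ⇒ W
n=12: moves to 11(W), 6(W), 5(W); every one is W ⇒ L
n=13: can move to 12, which is L ⇒ W
n=14: moves to 13(W), 8(W), 7(W); every one is W ⇒ L
n=15: can move to 14, which is L ⇒ W
n=16: moves to 15(W), 10(W), 9(W); every one is W ⇒ L
n=17: can move to 16, which is L ⇒ W
The starting position 17 is W: the player to move should remove 1, leaving 16, handing over an L position.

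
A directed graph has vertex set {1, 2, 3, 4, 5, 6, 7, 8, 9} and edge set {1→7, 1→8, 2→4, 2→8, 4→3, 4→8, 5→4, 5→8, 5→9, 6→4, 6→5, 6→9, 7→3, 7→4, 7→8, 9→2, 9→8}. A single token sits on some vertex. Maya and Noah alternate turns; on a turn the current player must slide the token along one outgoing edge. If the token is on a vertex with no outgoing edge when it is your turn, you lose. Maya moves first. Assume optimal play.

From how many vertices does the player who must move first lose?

3

Label each position W (a win for the player to move) or L (a loss). A position with no legal move is L; any other position is W exactly when some move reaches an L, and L when every move reaches a W.
Every edge goes from a vertex to one that appears earlier in the order 8, 3, 4, 2, 9, 5, 7, 6, 1, so processing vertices in that order labels each vertex after all of its successors.
8: no outgoing edge → L
3: no outgoing edge → L
4: reaches L-position 3 → W
2: reaches L-position 8 → W
9: reaches L-position 8 → W
5: reaches L-position 8 → W
7: reaches L-position 3 → W
6: only reaches 5(W), 9(W), 4(W), all W → L
1: reaches L-position 8 → W
The L vertices are 3, 6, 8; that is 3 in all.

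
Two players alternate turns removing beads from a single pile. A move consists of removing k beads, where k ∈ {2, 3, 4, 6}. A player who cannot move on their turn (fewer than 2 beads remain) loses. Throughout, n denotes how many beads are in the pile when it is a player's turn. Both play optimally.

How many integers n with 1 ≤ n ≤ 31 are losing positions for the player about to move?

7

Use the standard recursion: the mover loses at a terminal position; elsewhere, the mover wins exactly when some move hands the opponent an L position.
n=0: no move → L
n=1: no move → L
n=2: W (go to 0, an L position)
n=3: W (go to 1, an L position)
n=4: W (go to 1, an L position)
n=5: W (go to 1, an L position)
n=6: W (go to 0, an L position)
n=7: W (go to 1, an L position)
n=8: L (options 6(W), 5(W), 4(W), 2(W) are all W)
n=9: L (options 7(W), 6(W), 5(W), 3(W) are all W)
n=10: W (go to 8, an L position)
n=11: W (go to 9, an L position)
n=12: W (go to 9, an L position)
n=13: W (go to 9, an L position)
n=14: W (go to 8, an L position)
n=15: W (go to 9, an L position)
n=16: L (options 14(W), 13(W), 12(W), 10(W) are all W)
n=17: L (options 15(W), 14(W), 13(W), 11(W) are all W)
n=18: W (go to 16, an L position)
n=19: W (go to 17, an L position)
n=20: W (go to 17, an L position)
n=21: W (go to 17, an L position)
n=22: W (go to 16, an L position)
n=23: W (go to 17, an L position)
n=24: L (options 22(W), 21(W), 20(W), 18(W) are all W)
n=25: L (options 23(W), 22(W), 21(W), 19(W) are all W)
n=26: W (go to 24, an L position)
n=27: W (go to 25, an L position)
n=28: W (go to 25, an L position)
n=29: W (go to 25, an L position)
n=30: W (go to 24, an L position)
n=31: W (go to 25, an L position)
L entries with 1 ≤ n ≤ 31 (n=0 is outside the asked range and is not counted): n = 1, 8, 9, 16, 17, 24, 25; that makes 7.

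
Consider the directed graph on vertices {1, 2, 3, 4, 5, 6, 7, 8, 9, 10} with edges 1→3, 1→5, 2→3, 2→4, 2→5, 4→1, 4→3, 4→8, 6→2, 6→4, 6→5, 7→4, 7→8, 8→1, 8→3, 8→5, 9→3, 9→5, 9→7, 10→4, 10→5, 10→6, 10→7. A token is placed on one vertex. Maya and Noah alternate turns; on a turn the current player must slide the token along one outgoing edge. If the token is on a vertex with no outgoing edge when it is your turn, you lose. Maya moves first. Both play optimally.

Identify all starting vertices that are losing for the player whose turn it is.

3, 5, 7

Build the W/L table. Terminal = L. A non-terminal position is W if it has a move to some L; otherwise it is L.
Every edge goes from a vertex to one that appears earlier in the order 3, 5, 1, 8, 4, 7, 2, 6, 10, 9, so processing vertices in that order labels each vertex after all of its successors.
3: no outgoing edge → L
5: no outgoing edge → L
1: W (go to 5, an L position)
8: W (go to 5, an L position)
4: W (go to 3, an L position)
7: L (options 4(W), 8(W) are all W)
2: W (go to 5, an L position)
6: W (go to 5, an L position)
10: W (go to 7, an L position)
9: W (go to 7, an L position)
Reading off the rows marked L gives the requested list; there are 3 such vertices.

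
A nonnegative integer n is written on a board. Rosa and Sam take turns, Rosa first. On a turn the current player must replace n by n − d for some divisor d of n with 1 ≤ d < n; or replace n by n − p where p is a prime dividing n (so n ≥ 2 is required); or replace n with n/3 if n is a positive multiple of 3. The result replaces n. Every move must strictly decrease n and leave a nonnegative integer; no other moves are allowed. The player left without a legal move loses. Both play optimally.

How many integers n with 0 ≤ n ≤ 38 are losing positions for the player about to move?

10

Use the standard recursion: the mover loses at a terminal position; elsewhere, the mover wins exactly when some move hands the opponent an L position.
n=0: no move → L
n=1: no move → L
n=2: reaches L-position 0 → W
n=3: reaches L-position 0 → W
n=4: only reaches 2(W), 3(W), all W → L
n=5: reaches L-position 0 → W
n=6: reaches L-position 4 → W
n=7: reaches L-position 0 → W
n=8: reaches L-position 4 → W
n=9: only reaches 3(W), 6(W), 8(W), all W → L
n=10: reaches L-position 9 → W
n=11: reaches L-position 0 → W
n=12: reaches L-position 4 → W
n=13: reaches L-position 0 → W
n=14: only reaches 7(W), 12(W), 13(W), all W → L
n=15: reaches L-position 14 → W
n=16: reaches L-position 14 → W
n=17: reaches L-position 0 → W
n=18: reaches L-position 9 → W
n=19: reaches L-position 0 → W
n=20: only reaches 10(W), 15(W), 16(W), 18(W), 19(W), all W → L
n=21: reaches L-position 14 → W
n=22: reaches L-position 20 → W
n=23: reaches L-position 0 → W
n=24: reaches L-position 20 → W
n=25: reaches L-position 20 → W
n=26: only reaches 13(W), 24(W), 25(W), all W → L
n=27: reaches L-position 9 → W
n=28: reaches L-position 14 → W
n=29: reaches L-position 0 → W
n=30: reaches L-position 20 → W
n=31: reaches L-position 0 → W
n=32: only reaches 16(W), 24(W), 28(W), 30(W), 31(W), all W → L
n=33: reaches L-position 32 → W
n=34: reaches L-position 32 → W
n=35: only reaches 28(W), 30(W), 34(W), all W → L
n=36: reaches L-position 32 → W
n=37: reaches L-position 0 → W
n=38: only reaches 19(W), 36(W), 37(W), all W → L
L entries with 0 ≤ n ≤ 38: n = 0, 1, 4, 9, 14, 20, 26, 32, 35, 38; that makes 10.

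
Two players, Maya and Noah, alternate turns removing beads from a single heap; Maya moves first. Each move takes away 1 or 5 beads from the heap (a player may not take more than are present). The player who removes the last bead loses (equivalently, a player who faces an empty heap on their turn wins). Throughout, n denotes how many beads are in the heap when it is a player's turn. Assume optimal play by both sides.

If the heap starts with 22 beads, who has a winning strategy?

Maya wins.

Build the W/L table. Terminal = W. A non-terminal position is W if it has a move to some L; otherwise it is L.
n=0: no move; the opponent has just taken the last bead and therefore loses → W
n=1: →0(W) only, which is W, so L
n=2: →1(L), so W
n=3: →2(W) only, which is W, so L
n=4: →3(L), so W
n=5: →4(W), 0(W) — all W, so L
n=6: →5(L), so W
n=7: →6(W), 2(W) — all W, so L
n=8: →7(L), so W
n=9: →8(W), 4(W) — all W, so L
n=10: →9(L), so W
n=11: →10(W), 6(W) — all W, so L
n=12: →11(L), so W
n=13: →12(W), 8(W) — all W, so L
n=14: →13(L), so W
n=15: →14(W), 10(W) — all W, so L
n=16: →15(L), so W
n=17: →16(W), 12(W) — all W, so L
n=18: →17(L), so W
n=19: →18(W), 14(W) — all W, so L
n=20: →19(L), so W
n=21: →20(W), 16(W) — all W, so L
n=22: →21(L), so W
From 22 Maya can remove 1, leaving 21, reaching an L position.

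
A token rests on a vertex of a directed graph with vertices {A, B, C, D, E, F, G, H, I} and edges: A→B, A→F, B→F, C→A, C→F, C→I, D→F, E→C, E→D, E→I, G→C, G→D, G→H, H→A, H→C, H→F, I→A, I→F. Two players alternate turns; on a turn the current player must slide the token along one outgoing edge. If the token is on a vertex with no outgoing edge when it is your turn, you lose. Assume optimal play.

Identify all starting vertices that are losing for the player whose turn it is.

E, F, G

Build the W/L table. Terminal = L. A non-terminal position is W if it has a move to some L; otherwise it is L.
Every edge goes from a vertex to one that appears earlier in the order F, B, A, I, D, C, E, H, G, so processing vertices in that order labels each vertex after all of its successors.
F: no outgoing edge → L
B: →F(L), so W
A: →F(L), so W
I: →F(L), so W
D: →F(L), so W
C: →F(L), so W
E: →C(W), D(W), I(W) — all W, so L
H: →F(L), so W
G: →H(W), C(W), D(W) — all W, so L
The losing starting vertices are exactly the entries labelled L in this table (3 of them).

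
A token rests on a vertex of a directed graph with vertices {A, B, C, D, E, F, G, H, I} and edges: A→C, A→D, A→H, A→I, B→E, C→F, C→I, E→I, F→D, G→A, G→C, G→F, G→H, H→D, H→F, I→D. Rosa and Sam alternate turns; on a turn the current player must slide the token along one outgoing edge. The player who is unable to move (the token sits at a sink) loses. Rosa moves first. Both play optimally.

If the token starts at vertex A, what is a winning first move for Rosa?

Move to C.

Compute win/loss labels from the base case upward. A position with no move is L. Any other position is W if it can reach an L in one move, else L.
Every edge goes from a vertex to one that appears earlier in the order D, F, H, I, C, E, A, G, B, so processing vertices in that order labels each vertex after all of its successors.
D: no outgoing edge → L
F: →D(L), so W
H: →D(L), so W
I: →D(L), so W
C: →I(W), F(W) — all W, so L
E: →I(W) only, which is W, so L
A: →C(L), so W
G: →C(L), so W
B: →E(L), so W
From A, the L positions reachable in one move are: C, D. Any move reaching one of these is winning.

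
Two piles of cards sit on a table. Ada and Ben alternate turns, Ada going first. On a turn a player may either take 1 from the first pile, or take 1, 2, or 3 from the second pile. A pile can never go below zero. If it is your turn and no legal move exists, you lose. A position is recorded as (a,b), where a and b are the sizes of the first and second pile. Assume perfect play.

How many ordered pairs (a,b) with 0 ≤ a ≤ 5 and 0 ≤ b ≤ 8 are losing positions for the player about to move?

15

Positions with no move are L. A position that does have a move is losing for the player to move precisely when every available move leads to a winning position for the opponent. Fill in the labels:
Every move lowers a or b (never raises either), so fill the grid row by row in increasing a, and left to right within a row: each cell's successors are then already labelled.
      b=0  b=1  b=2  b=3  b=4  b=5  b=6  b=7  b=8
a=0:    L    W    W    W    L    W    W    W    L
a=1:    W    L    W    W    W    L    W    W    W
a=2:    L    W    W    W    L    W    W    W    L
a=3:    W    L    W    W    W    L    W    W    W
a=4:    L    W    W    W    L    W    W    W    L
a=5:    W    L    W    W    W    L    W    W    W
Cells with no legal move (terminal, hence L): (0,0).
The remaining L cells, each justified by listing all of its moves:
(0,4): L (options (0,3)(W), (0,2)(W), (0,1)(W) are all W)
(0,8): L (options (0,7)(W), (0,6)(W), (0,5)(W) are all W)
(1,1): L (options (0,1)(W), (1,0)(W) are all W)
(1,5): L (options (0,5)(W), (1,4)(W), (1,3)(W), (1,2)(W) are all W)
(2,0): L (sole option (1,0)(W) is W)
(2,4): L (options (1,4)(W), (2,3)(W), (2,2)(W), (2,1)(W) are all W)
(2,8): L (options (1,8)(W), (2,7)(W), (2,6)(W), (2,5)(W) are all W)
(3,1): L (options (2,1)(W), (3,0)(W) are all W)
(3,5): L (options (2,5)(W), (3,4)(W), (3,3)(W), (3,2)(W) are all W)
(4,0): L (sole option (3,0)(W) is W)
(4,4): L (options (3,4)(W), (4,3)(W), (4,2)(W), (4,1)(W) are all W)
(4,8): L (options (3,8)(W), (4,7)(W), (4,6)(W), (4,5)(W) are all W)
(5,1): L (options (4,1)(W), (5,0)(W) are all W)
(5,5): L (options (4,5)(W), (5,4)(W), (5,3)(W), (5,2)(W) are all W)
Every other cell has at least one move into one of the L cells above, so it is W.
L cells per row: a=0: 3, a=1: 2, a=2: 3, a=3: 2, a=4: 3, a=5: 2; total 15.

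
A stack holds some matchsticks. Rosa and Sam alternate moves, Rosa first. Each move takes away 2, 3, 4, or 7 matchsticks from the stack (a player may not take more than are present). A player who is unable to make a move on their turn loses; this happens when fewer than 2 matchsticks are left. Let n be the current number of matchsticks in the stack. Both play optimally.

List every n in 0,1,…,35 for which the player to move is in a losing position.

Label each position W (a win for the player to move) or L (a loss). A position with no legal move is L; any other position is W exactly when some move reaches an L, and L when every move reaches a W.
n=0: no move → L
n=1: no move → L
n=2: W (go to 0, an L position)
n=3: W (go to 1, an L position)
n=4: W (go to 1, an L position)
n=5: W (go to 1, an L position)
n=6: L (options 4(W), 3(W), 2(W) are all W)
n=7: W (go to 0, an L position)
n=8: W (go to 6, an L position)
n=9: W (go to 6, an L position)
n=10: W (go to 6, an L position)
n=11: L (options 9(W), 8(W), 7(W), 4(W) are all W)
n=12: L (options 10(W), 9(W), 8(W), 5(W) are all W)
n=13: W (go to 11, an L position)
n=14: W (go to 12, an L position)
n=15: W (go to 12, an L position)
n=16: W (go to 12, an L position)
n=17: L (options 15(W), 14(W), 13(W), 10(W) are all W)
n=18: W (go to 11, an L position)
n=19: W (go to 17, an L position)
n=20: W (go to 17, an L position)
n=21: W (go to 17, an L position)
n=22: L (options 20(W), 19(W), 18(W), 15(W) are all W)
n=23: L (options 21(W), 20(W), 19(W), 16(W) are all W)
n=24: W (go to 22, an L position)
n=25: W (go to 23, an L position)
n=26: W (go to 23, an L position)
n=27: W (go to 23, an L position)
n=28: L (options 26(W), 25(W), 24(W), 21(W) are all W)
n=29: W (go to 22, an L position)
n=30: W (go to 28, an L position)
n=31: W (go to 28, an L position)
n=32: W (go to 28, an L position)
n=33: L (options 31(W), 30(W), 29(W), 26(W) are all W)
n=34: L (options 32(W), 31(W), 30(W), 27(W) are all W)
n=35: W (go to 33, an L position)
The losing starting values of n are exactly the entries labelled L in this table (11 of them).

0, 1, 6, 11, 12, 17, 22, 23, 28, 33, 34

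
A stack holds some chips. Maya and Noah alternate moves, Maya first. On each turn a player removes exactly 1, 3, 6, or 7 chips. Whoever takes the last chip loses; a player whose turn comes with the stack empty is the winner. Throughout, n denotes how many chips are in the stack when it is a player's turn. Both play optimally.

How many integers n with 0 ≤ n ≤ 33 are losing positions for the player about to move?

Label each position W (a win for the player to move) or L (a loss). A position with no legal move is W; any other position is W exactly when some move reaches an L, and L when every move reaches a W.
n=0: no move; the opponent has just taken the last chip and therefore loses → W
n=1: L (sole option 0(W) is W)
n=2: W (go to 1, an L position)
n=3: L (options 2(W), 0(W) are all W)
n=4: W (go to 3, an L position)
n=5: L (options 4(W), 2(W) are all W)
n=6: W (go to 5, an L position)
n=7: W (go to 1, an L position)
n=8: W (go to 5, an L position)
n=9: W (go to 3, an L position)
n=10: W (go to 3, an L position)
n=11: W (go to 5, an L position)
n=12: W (go to 5, an L position)
n=13: L (options 12(W), 10(W), 7(W), 6(W) are all W)
n=14: W (go to 13, an L position)
n=15: L (options 14(W), 12(W), 9(W), 8(W) are all W)
n=16: W (go to 15, an L position)
n=17: L (options 16(W), 14(W), 11(W), 10(W) are all W)
n=18: W (go to 17, an L position)
n=19: W (go to 13, an L position)
n=20: W (go to 17, an L position)
n=21: W (go to 15, an L position)
n=22: W (go to 15, an L position)
n=23: W (go to 17, an L position)
n=24: W (go to 17, an L position)
n=25: L (options 24(W), 22(W), 19(W), 18(W) are all W)
n=26: W (go to 25, an L position)
n=27: L (options 26(W), 24(W), 21(W), 20(W) are all W)
n=28: W (go to 27, an L position)
n=29: L (options 28(W), 26(W), 23(W), 22(W) are all W)
n=30: W (go to 29, an L position)
n=31: W (go to 25, an L position)
n=32: W (go to 29, an L position)
n=33: W (go to 27, an L position)
L entries with 0 ≤ n ≤ 33: n = 1, 3, 5, 13, 15, 17, 25, 27, 29; that makes 9.

9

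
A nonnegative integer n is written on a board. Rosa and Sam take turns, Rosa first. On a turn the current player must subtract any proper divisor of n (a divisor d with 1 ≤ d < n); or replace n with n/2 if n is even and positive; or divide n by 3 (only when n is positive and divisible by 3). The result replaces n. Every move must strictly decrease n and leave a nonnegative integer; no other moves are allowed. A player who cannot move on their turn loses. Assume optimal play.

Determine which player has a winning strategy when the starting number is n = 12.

Rosa wins.

Classify positions by backward induction: terminal positions (no move available) are L. From any other position, the mover wins iff some move reaches an L.
n=0: no move → L
n=1: no move → L
n=2: →1(L), so W
n=3: →1(L), so W
n=4: →2(W), 3(W) — all W, so L
n=5: →4(L), so W
n=6: →4(L), so W
n=7: →6(W) only, which is W, so L
n=8: →4(L), so W
n=9: →3(W), 6(W), 8(W) — all W, so L
n=10: →9(L), so W
n=11: →10(W) only, which is W, so L
n=12: →4(L), so W
From 12 Rosa can move to 4, reaching an L position.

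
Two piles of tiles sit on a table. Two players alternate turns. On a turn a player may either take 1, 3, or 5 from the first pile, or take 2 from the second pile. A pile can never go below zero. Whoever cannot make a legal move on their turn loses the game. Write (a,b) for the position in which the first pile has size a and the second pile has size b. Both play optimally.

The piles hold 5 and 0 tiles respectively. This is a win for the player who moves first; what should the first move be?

Classify positions by backward induction: terminal positions (no move available) are L. From any other position, the mover wins iff some move reaches an L.
No move ever increases a pile, so every position that can arise here has a ≤ 5 and b ≤ 0; it is enough to label the cells with 0 ≤ a ≤ 5 and 0 ≤ b ≤ 0.
Every move lowers a or b (never raises either), so fill the grid row by row in increasing a, and left to right within a row: each cell's successors are then already labelled.
      b=0
a=0:    L
a=1:    W
a=2:    L
a=3:    W
a=4:    L
a=5:    W
Cells with no legal move (terminal, hence L): (0,0).
The remaining L cells, each justified by listing all of its moves:
(2,0): L (sole option (1,0)(W) is W)
(4,0): L (options (3,0)(W), (1,0)(W) are all W)
Every other cell has at least one move into one of the L cells above, so it is W.
From (5,0), the L positions reachable in one move are: (4,0), (2,0), (0,0). Any move reaching one of these is winning.

Move to (4,0).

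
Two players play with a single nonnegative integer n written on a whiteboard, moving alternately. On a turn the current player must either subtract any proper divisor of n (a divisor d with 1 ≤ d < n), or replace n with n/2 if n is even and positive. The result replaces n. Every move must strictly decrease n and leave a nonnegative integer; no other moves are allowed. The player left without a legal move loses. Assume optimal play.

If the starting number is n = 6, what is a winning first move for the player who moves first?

Positions with no move are L. A position that does have a move is losing for the player to move precisely when every available move leads to a winning position for the opponent. Fill in the labels:
n=0: no move → L
n=1: no move → L
n=2: reaches L-position 1 → W
n=3: only reaches 2(W), which is W → L
n=4: reaches L-position 3 → W
n=5: only reaches 4(W), which is W → L
n=6: reaches L-position 3 → W
From 6, the L positions reachable in one move are: 3, 5. Any move reaching one of these is winning.

Move to 3.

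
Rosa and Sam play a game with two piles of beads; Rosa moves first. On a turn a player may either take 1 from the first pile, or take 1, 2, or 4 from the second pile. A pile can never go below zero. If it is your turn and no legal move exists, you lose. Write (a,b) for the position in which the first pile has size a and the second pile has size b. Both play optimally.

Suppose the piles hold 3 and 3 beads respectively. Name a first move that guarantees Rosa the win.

Move to (2,3).

Use the standard recursion: the mover loses at a terminal position; elsewhere, the mover wins exactly when some move hands the opponent an L position.
No move ever increases a pile, so every position that can arise here has a ≤ 3 and b ≤ 3; it is enough to label the cells with 0 ≤ a ≤ 3 and 0 ≤ b ≤ 3.
Every move lowers a or b (never raises either), so fill the grid row by row in increasing a, and left to right within a row: each cell's successors are then already labelled.
      b=0  b=1  b=2  b=3
a=0:    L    W    W    L
a=1:    W    L    W    W
a=2:    L    W    W    L
a=3:    W    L    W    W
Cells with no legal move (terminal, hence L): (0,0).
The remaining L cells, each justified by listing all of its moves:
(0,3): moves to (0,2)(W), (0,1)(W); every one is W ⇒ L
(1,1): moves to (0,1)(W), (1,0)(W); every one is W ⇒ L
(2,0): the only move is to (1,0)(W), a W ⇒ L
(2,3): moves to (1,3)(W), (2,2)(W), (2,1)(W); every one is W ⇒ L
(3,1): moves to (2,1)(W), (3,0)(W); every one is W ⇒ L
Every other cell has at least one move into one of the L cells above, so it is W.
From (3,3), the L positions reachable in one move are: (2,3), (3,1). Any move reaching one of these is winning.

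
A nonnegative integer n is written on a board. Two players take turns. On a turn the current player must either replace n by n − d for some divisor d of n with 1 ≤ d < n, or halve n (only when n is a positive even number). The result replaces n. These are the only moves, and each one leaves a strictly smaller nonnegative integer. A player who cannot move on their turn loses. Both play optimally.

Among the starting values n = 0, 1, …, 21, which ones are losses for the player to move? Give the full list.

Label each position W (a win for the player to move) or L (a loss). A position with no legal move is L; any other position is W exactly when some move reaches an L, and L when every move reaches a W.
n=0: no move → L
n=1: no move → L
n=2: W (go to 1, an L position)
n=3: L (sole option 2(W) is W)
n=4: W (go to 3, an L position)
n=5: L (sole option 4(W) is W)
n=6: W (go to 3, an L position)
n=7: L (sole option 6(W) is W)
n=8: W (go to 7, an L position)
n=9: L (options 6(W), 8(W) are all W)
n=10: W (go to 5, an L position)
n=11: L (sole option 10(W) is W)
n=12: W (go to 9, an L position)
n=13: L (sole option 12(W) is W)
n=14: W (go to 7, an L position)
n=15: L (options 10(W), 12(W), 14(W) are all W)
n=16: W (go to 15, an L position)
n=17: L (sole option 16(W) is W)
n=18: W (go to 9, an L position)
n=19: L (sole option 18(W) is W)
n=20: W (go to 15, an L position)
n=21: L (options 14(W), 18(W), 20(W) are all W)
Reading off the rows marked L gives the requested list; there are 12 such values of n.

0, 1, 3, 5, 7, 9, 11, 13, 15, 17, 19, 21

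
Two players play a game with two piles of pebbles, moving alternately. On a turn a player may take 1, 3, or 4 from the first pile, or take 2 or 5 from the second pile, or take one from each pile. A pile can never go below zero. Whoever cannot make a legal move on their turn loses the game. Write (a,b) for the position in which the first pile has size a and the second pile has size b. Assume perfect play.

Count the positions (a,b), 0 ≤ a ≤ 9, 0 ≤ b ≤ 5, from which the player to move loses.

17

Work bottom-up. With no move the player to move loses. Otherwise the position is W if at least one move leads to an L position for the opponent, and L if every move leads to a W.
Every move lowers a or b (never raises either), so fill the grid row by row in increasing a, and left to right within a row: each cell's successors are then already labelled.
      b=0  b=1  b=2  b=3  b=4  b=5
a=0:    L    L    W    W    L    W
a=1:    W    W    W    L    W    W
a=2:    L    L    W    W    W    W
a=3:    W    W    W    L    W    W
a=4:    W    W    L    W    W    L
a=5:    W    W    W    W    L    W
a=6:    W    W    L    W    W    W
a=7:    L    L    W    W    L    W
a=8:    W    W    W    L    W    W
a=9:    L    L    W    W    W    W
Cells with no legal move (terminal, hence L): (0,0), (0,1).
The remaining L cells, each justified by listing all of its moves:
(0,4): L (sole option (0,2)(W) is W)
(1,3): L (options (0,3)(W), (1,1)(W), (0,2)(W) are all W)
(2,0): L (sole option (1,0)(W) is W)
(2,1): L (options (1,1)(W), (1,0)(W) are all W)
(3,3): L (options (2,3)(W), (0,3)(W), (3,1)(W), (2,2)(W) are all W)
(4,2): L (options (3,2)(W), (1,2)(W), (0,2)(W), (4,0)(W), (3,1)(W) are all W)
(4,5): L (options (3,5)(W), (1,5)(W), (0,5)(W), (4,3)(W), (4,0)(W), (3,4)(W) are all W)
(5,4): L (options (4,4)(W), (2,4)(W), (1,4)(W), (5,2)(W), (4,3)(W) are all W)
(6,2): L (options (5,2)(W), (3,2)(W), (2,2)(W), (6,0)(W), (5,1)(W) are all W)
(7,0): L (options (6,0)(W), (4,0)(W), (3,0)(W) are all W)
(7,1): L (options (6,1)(W), (4,1)(W), (3,1)(W), (6,0)(W) are all W)
(7,4): L (options (6,4)(W), (4,4)(W), (3,4)(W), (7,2)(W), (6,3)(W) are all W)
(8,3): L (options (7,3)(W), (5,3)(W), (4,3)(W), (8,1)(W), (7,2)(W) are all W)
(9,0): L (options (8,0)(W), (6,0)(W), (5,0)(W) are all W)
(9,1): L (options (8,1)(W), (6,1)(W), (5,1)(W), (8,0)(W) are all W)
Every other cell has at least one move into one of the L cells above, so it is W.
L cells per row: a=0: 3, a=1: 1, a=2: 2, a=3: 1, a=4: 2, a=5: 1, a=6: 1, a=7: 3, a=8: 1, a=9: 2; total 17.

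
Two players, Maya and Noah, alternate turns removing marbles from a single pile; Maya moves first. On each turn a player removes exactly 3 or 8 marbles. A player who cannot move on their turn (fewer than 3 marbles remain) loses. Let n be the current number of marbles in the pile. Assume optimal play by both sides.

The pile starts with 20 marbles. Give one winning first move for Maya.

Use the standard recursion: the mover loses at a terminal position; elsewhere, the mover wins exactly when some move hands the opponent an L position.
n=0: no move → L
n=1: no move → L
n=2: no move → L
n=3: reaches L-position 0 → W
n=4: reaches L-position 1 → W
n=5: reaches L-position 2 → W
n=6: only reaches 3(W), which is W → L
n=7: only reaches 4(W), which is W → L
n=8: reaches L-position 0 → W
n=9: reaches L-position 6 → W
n=10: reaches L-position 7 → W
n=11: only reaches 8(W), 3(W), all W → L
n=12: only reaches 9(W), 4(W), all W → L
n=13: only reaches 10(W), 5(W), all W → L
n=14: reaches L-position 11 → W
n=15: reaches L-position 12 → W
n=16: reaches L-position 13 → W
n=17: only reaches 14(W), 9(W), all W → L
n=18: only reaches 15(W), 10(W), all W → L
n=19: reaches L-position 11 → W
n=20: reaches L-position 17 → W
From 20, the L positions reachable in one move are: 17, 12. Any move reaching one of these is winning.

Remove 3, leaving 17.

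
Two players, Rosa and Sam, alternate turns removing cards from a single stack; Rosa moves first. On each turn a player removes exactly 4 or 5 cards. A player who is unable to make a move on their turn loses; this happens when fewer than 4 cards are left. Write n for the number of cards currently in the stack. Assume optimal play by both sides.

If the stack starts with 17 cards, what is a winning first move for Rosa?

Remove 5, leaving 12.

Label each position W (a win for the player to move) or L (a loss). A position with no legal move is L; any other position is W exactly when some move reaches an L, and L when every move reaches a W.
n=0: no move → L
n=1: no move → L
n=2: no move → L
n=3: no move → L
n=4: →0(L), so W
n=5: →1(L), so W
n=6: →2(L), so W
n=7: →3(L), so W
n=8: →3(L), so W
n=9: →5(W), 4(W) — all W, so L
n=10: →6(W), 5(W) — all W, so L
n=11: →7(W), 6(W) — all W, so L
n=12: →8(W), 7(W) — all W, so L
n=13: →9(L), so W
n=14: →10(L), so W
n=15: →11(L), so W
n=16: →12(L), so W
n=17: →12(L), so W
From 17, the L positions reachable in one move are: 12.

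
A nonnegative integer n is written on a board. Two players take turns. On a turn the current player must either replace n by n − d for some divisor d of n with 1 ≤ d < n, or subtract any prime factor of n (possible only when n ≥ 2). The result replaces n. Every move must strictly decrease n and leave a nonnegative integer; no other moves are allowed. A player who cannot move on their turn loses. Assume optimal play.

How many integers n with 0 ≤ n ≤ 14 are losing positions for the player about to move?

5

Classify positions by backward induction: terminal positions (no move available) are L. From any other position, the mover wins iff some move reaches an L.
n=0: no move → L
n=1: no move → L
n=2: can move to 0, which is L ⇒ W
n=3: can move to 0, which is L ⇒ W
n=4: moves to 2(W), 3(W); every one is W ⇒ L
n=5: can move to 0, which is L ⇒ W
n=6: can move to 4, which is L ⇒ W
n=7: can move to 0, which is L ⇒ W
n=8: can move to 4, which is L ⇒ W
n=9: moves to 6(W), 8(W); every one is W ⇒ L
n=10: can move to 9, which is L ⇒ W
n=11: can move to 0, which is L ⇒ W
n=12: can move to 9, which is L ⇒ W
n=13: can move to 0, which is L ⇒ W
n=14: moves to 7(W), 12(W), 13(W); every one is W ⇒ L
L entries with 0 ≤ n ≤ 14: n = 0, 1, 4, 9, 14; that makes 5.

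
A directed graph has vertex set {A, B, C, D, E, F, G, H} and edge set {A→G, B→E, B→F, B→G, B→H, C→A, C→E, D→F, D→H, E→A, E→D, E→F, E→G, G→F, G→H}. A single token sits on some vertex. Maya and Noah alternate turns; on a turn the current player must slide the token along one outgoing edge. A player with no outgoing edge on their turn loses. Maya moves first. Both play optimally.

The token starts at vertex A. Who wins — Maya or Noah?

Classify positions by backward induction: terminal positions (no move available) are L. From any other position, the mover wins iff some move reaches an L.
Every edge goes from a vertex to one that appears earlier in the order H, F, D, G, A, E, C, B, so processing vertices in that order labels each vertex after all of its successors.
H: no outgoing edge → L
F: no outgoing edge → L
D: W (go to F, an L position)
G: W (go to F, an L position)
A: L (sole option G(W) is W)
E: W (go to A, an L position)
C: W (go to A, an L position)
B: W (go to F, an L position)
Every move from A reaches a W position, so the mover loses.

Noah wins.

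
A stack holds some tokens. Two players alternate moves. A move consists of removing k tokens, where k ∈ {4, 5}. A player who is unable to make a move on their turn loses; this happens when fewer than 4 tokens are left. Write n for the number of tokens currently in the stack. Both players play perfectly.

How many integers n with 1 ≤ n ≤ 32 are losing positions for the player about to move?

15

Build the W/L table. Terminal = L. A non-terminal position is W if it has a move to some L; otherwise it is L.
n=0: no move → L
n=1: no move → L
n=2: no move → L
n=3: no move → L
n=4: reaches L-position 0 → W
n=5: reaches L-position 1 → W
n=6: reaches L-position 2 → W
n=7: reaches L-position 3 → W
n=8: reaches L-position 3 → W
n=9: only reaches 5(W), 4(W), all W → L
n=10: only reaches 6(W), 5(W), all W → L
n=11: only reaches 7(W), 6(W), all W → L
n=12: only reaches 8(W), 7(W), all W → L
n=13: reaches L-position 9 → W
n=14: reaches L-position 10 → W
n=15: reaches L-position 11 → W
n=16: reaches L-position 12 → W
n=17: reaches L-position 12 → W
n=18: only reaches 14(W), 13(W), all W → L
n=19: only reaches 15(W), 14(W), all W → L
n=20: only reaches 16(W), 15(W), all W → L
n=21: only reaches 17(W), 16(W), all W → L
n=22: reaches L-position 18 → W
n=23: reaches L-position 19 → W
n=24: reaches L-position 20 → W
n=25: reaches L-position 21 → W
n=26: reaches L-position 21 → W
n=27: only reaches 23(W), 22(W), all W → L
n=28: only reaches 24(W), 23(W), all W → L
n=29: only reaches 25(W), 24(W), all W → L
n=30: only reaches 26(W), 25(W), all W → L
n=31: reaches L-position 27 → W
n=32: reaches L-position 28 → W
L entries with 1 ≤ n ≤ 32 (n=0 is outside the asked range and is not counted): n = 1, 2, 3, 9, 10, 11, 12, 18, 19, 20, 21, 27, 28, 29, 30; that makes 15.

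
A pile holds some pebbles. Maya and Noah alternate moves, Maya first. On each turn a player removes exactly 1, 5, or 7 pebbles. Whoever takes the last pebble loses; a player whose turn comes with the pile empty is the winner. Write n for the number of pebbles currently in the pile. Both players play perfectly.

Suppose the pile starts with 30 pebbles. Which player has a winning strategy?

Label each position W (a win for the player to move) or L (a loss). A position with no legal move is W; any other position is W exactly when some move reaches an L, and L when every move reaches a W.
n=0: no move; the opponent has just taken the last pebble and therefore loses → W
n=1: L (sole option 0(W) is W)
n=2: W (go to 1, an L position)
n=3: L (sole option 2(W) is W)
n=4: W (go to 3, an L position)
n=5: L (options 4(W), 0(W) are all W)
n=6: W (go to 5, an L position)
n=7: L (options 6(W), 2(W), 0(W) are all W)
n=8: W (go to 7, an L position)
n=9: L (options 8(W), 4(W), 2(W) are all W)
n=10: W (go to 9, an L position)
n=11: L (options 10(W), 6(W), 4(W) are all W)
n=12: W (go to 11, an L position)
n=13: L (options 12(W), 8(W), 6(W) are all W)
n=14: W (go to 13, an L position)
n=15: L (options 14(W), 10(W), 8(W) are all W)
n=16: W (go to 15, an L position)
n=17: L (options 16(W), 12(W), 10(W) are all W)
n=18: W (go to 17, an L position)
n=19: L (options 18(W), 14(W), 12(W) are all W)
n=20: W (go to 19, an L position)
n=21: L (options 20(W), 16(W), 14(W) are all W)
n=22: W (go to 21, an L position)
n=23: L (options 22(W), 18(W), 16(W) are all W)
n=24: W (go to 23, an L position)
n=25: L (options 24(W), 20(W), 18(W) are all W)
n=26: W (go to 25, an L position)
n=27: L (options 26(W), 22(W), 20(W) are all W)
n=28: W (go to 27, an L position)
n=29: L (options 28(W), 24(W), 22(W) are all W)
n=30: W (go to 29, an L position)
The starting position 30 is W: Maya should remove 1, leaving 29, handing over an L position.

Maya wins.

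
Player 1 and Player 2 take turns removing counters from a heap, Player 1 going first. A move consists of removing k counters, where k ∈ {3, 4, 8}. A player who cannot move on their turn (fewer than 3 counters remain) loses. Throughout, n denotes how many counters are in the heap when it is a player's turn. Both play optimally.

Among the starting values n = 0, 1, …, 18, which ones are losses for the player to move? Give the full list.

Classify positions by backward induction: terminal positions (no move available) are L. From any other position, the mover wins iff some move reaches an L.
n=0: no move → L
n=1: no move → L
n=2: no move → L
n=3: W (go to 0, an L position)
n=4: W (go to 1, an L position)
n=5: W (go to 2, an L position)
n=6: W (go to 2, an L position)
n=7: L (options 4(W), 3(W) are all W)
n=8: W (go to 0, an L position)
n=9: W (go to 1, an L position)
n=10: W (go to 7, an L position)
n=11: W (go to 7, an L position)
n=12: L (options 9(W), 8(W), 4(W) are all W)
n=13: L (options 10(W), 9(W), 5(W) are all W)
n=14: L (options 11(W), 10(W), 6(W) are all W)
n=15: W (go to 12, an L position)
n=16: W (go to 13, an L position)
n=17: W (go to 14, an L position)
n=18: W (go to 14, an L position)
The losing starting values of n are exactly the entries labelled L in this table (7 of them).

0, 1, 2, 7, 12, 13, 14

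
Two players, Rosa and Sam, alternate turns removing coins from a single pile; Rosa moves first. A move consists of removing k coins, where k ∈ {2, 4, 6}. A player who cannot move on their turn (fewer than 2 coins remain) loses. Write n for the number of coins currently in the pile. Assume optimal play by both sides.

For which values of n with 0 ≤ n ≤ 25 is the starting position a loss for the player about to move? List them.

Compute win/loss labels from the base case upward. A position with no move is L. Any other position is W if it can reach an L in one move, else L.
n=0: no move → L
n=1: no move → L
n=2: can move to 0, which is L ⇒ W
n=3: can move to 1, which is L ⇒ W
n=4: can move to 0, which is L ⇒ W
n=5: can move to 1, which is L ⇒ W
n=6: can move to 0, which is L ⇒ W
n=7: can move to 1, which is L ⇒ W
n=8: moves to 6(W), 4(W), 2(W); every one is W ⇒ L
n=9: moves to 7(W), 5(W), 3(W); every one is W ⇒ L
n=10: can move to 8, which is L ⇒ W
n=11: can move to 9, which is L ⇒ W
n=12: can move to 8, which is L ⇒ W
n=13: can move to 9, which is L ⇒ W
n=14: can move to 8, which is L ⇒ W
n=15: can move to 9, which is L ⇒ W
n=16: moves to 14(W), 12(W), 10(W); every one is W ⇒ L
n=17: moves to 15(W), 13(W), 11(W); every one is W ⇒ L
n=18: can move to 16, which is L ⇒ W
n=19: can move to 17, which is L ⇒ W
n=20: can move to 16, which is L ⇒ W
n=21: can move to 17, which is L ⇒ W
n=22: can move to 16, which is L ⇒ W
n=23: can move to 17, which is L ⇒ W
n=24: moves to 22(W), 20(W), 18(W); every one is W ⇒ L
n=25: moves to 23(W), 21(W), 19(W); every one is W ⇒ L
Reading off the rows marked L gives the requested list; there are 8 such values of n.

0, 1, 8, 9, 16, 17, 24, 25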